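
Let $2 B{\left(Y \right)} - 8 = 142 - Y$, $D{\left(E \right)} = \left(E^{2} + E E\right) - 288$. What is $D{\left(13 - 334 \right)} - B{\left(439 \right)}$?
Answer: $\frac{411877}{2} \approx 2.0594 \cdot 10^{5}$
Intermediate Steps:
$D{\left(E \right)} = -288 + 2 E^{2}$ ($D{\left(E \right)} = \left(E^{2} + E^{2}\right) - 288 = 2 E^{2} - 288 = -288 + 2 E^{2}$)
$B{\left(Y \right)} = 75 - \frac{Y}{2}$ ($B{\left(Y \right)} = 4 + \frac{142 - Y}{2} = 4 - \left(-71 + \frac{Y}{2}\right) = 75 - \frac{Y}{2}$)
$D{\left(13 - 334 \right)} - B{\left(439 \right)} = \left(-288 + 2 \left(13 - 334\right)^{2}\right) - \left(75 - \frac{439}{2}\right) = \left(-288 + 2 \left(-321\right)^{2}\right) - \left(75 - \frac{439}{2}\right) = \left(-288 + 2 \cdot 103041\right) - - \frac{289}{2} = \left(-288 + 206082\right) + \frac{289}{2} = 205794 + \frac{289}{2} = \frac{411877}{2}$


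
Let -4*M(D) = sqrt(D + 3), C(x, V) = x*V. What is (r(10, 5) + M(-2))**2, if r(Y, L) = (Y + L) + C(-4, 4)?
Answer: 25/16 ≈ 1.5625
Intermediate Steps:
C(x, V) = V*x
r(Y, L) = -16 + L + Y (r(Y, L) = (Y + L) + 4*(-4) = (L + Y) - 16 = -16 + L + Y)
M(D) = -sqrt(3 + D)/4 (M(D) = -sqrt(D + 3)/4 = -sqrt(3 + D)/4)
(r(10, 5) + M(-2))**2 = ((-16 + 5 + 10) - sqrt(3 - 2)/4)**2 = (-1 - sqrt(1)/4)**2 = (-1 - 1/4*1)**2 = (-1 - 1/4)**2 = (-5/4)**2 = 25/16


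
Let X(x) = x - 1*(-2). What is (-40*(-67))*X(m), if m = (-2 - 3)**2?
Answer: 72360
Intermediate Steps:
m = 25 (m = (-5)**2 = 25)
X(x) = 2 + x (X(x) = x + 2 = 2 + x)
(-40*(-67))*X(m) = (-40*(-67))*(2 + 25) = 2680*27 = 72360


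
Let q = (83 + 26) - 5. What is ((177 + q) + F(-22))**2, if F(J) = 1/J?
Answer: 38204761/484 ≈ 78936.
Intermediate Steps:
q = 104 (q = 109 - 5 = 104)
F(J) = 1/J
((177 + q) + F(-22))**2 = ((177 + 104) + 1/(-22))**2 = (281 - 1/22)**2 = (6181/22)**2 = 38204761/484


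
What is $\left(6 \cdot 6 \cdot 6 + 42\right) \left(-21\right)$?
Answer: $-5418$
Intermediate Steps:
$\left(6 \cdot 6 \cdot 6 + 42\right) \left(-21\right) = \left(36 \cdot 6 + 42\right) \left(-21\right) = \left(216 + 42\right) \left(-21\right) = 258 \left(-21\right) = -5418$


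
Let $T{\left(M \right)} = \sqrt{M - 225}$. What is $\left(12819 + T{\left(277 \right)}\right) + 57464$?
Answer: $70283 + 2 \sqrt{13} \approx 70290.0$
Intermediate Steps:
$T{\left(M \right)} = \sqrt{-225 + M}$
$\left(12819 + T{\left(277 \right)}\right) + 57464 = \left(12819 + \sqrt{-225 + 277}\right) + 57464 = \left(12819 + \sqrt{52}\right) + 57464 = \left(12819 + 2 \sqrt{13}\right) + 57464 = 70283 + 2 \sqrt{13}$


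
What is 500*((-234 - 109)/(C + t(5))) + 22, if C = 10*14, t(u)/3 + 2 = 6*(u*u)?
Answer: -39663/146 ≈ -271.66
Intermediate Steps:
t(u) = -6 + 18*u² (t(u) = -6 + 3*(6*(u*u)) = -6 + 3*(6*u²) = -6 + 18*u²)
C = 140
500*((-234 - 109)/(C + t(5))) + 22 = 500*((-234 - 109)/(140 + (-6 + 18*5²))) + 22 = 500*(-343/(140 + (-6 + 18*25))) + 22 = 500*(-343/(140 + (-6 + 450))) + 22 = 500*(-343/(140 + 444)) + 22 = 500*(-343/584) + 22 = -42875/146 + 22 = -39663/146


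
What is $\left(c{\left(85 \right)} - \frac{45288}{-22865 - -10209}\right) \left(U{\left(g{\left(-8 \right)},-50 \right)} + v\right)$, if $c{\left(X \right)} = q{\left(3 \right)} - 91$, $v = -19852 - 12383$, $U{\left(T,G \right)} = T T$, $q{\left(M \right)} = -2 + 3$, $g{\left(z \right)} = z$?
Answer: $\frac{4398386949}{1582} \approx 2.7803 \cdot 10^{6}$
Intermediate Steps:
$q{\left(M \right)} = 1$
$U{\left(T,G \right)} = T^{2}$
$v = -32235$
$c{\left(X \right)} = -90$ ($c{\left(X \right)} = 1 - 91 = -90$)
$\left(c{\left(85 \right)} - \frac{45288}{-22865 - -10209}\right) \left(U{\left(g{\left(-8 \right)},-50 \right)} + v\right) = \left(-90 - \frac{45288}{-22865 - -10209}\right) \left(\left(-8\right)^{2} - 32235\right) = \left(-90 - \frac{45288}{-22865 + 10209}\right) \left(64 - 32235\right) = \left(-90 - \frac{45288}{-12656}\right) \left(-32171\right) = \left(-90 - - \frac{5661}{1582}\right) \left(-32171\right) = \left(-90 + \frac{5661}{1582}\right) \left(-32171\right) = \left(- \frac{136719}{1582}\right) \left(-32171\right) = \frac{4398386949}{1582}$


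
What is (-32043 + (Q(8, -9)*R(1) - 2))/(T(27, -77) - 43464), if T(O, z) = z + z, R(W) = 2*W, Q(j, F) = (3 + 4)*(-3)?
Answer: 32087/43618 ≈ 0.73564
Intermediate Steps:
Q(j, F) = -21 (Q(j, F) = 7*(-3) = -21)
T(O, z) = 2*z
(-32043 + (Q(8, -9)*R(1) - 2))/(T(27, -77) - 43464) = (-32043 + (-42 - 2))/(2*(-77) - 43464) = (-32043 + (-21*2 - 2))/(-154 - 43464) = (-32043 + (-42 - 2))/(-43618) = (-32043 - 44)*(-1/43618) = -32087*(-1/43618) = 32087/43618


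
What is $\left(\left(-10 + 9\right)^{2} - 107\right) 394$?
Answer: $-41764$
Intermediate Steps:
$\left(\left(-10 + 9\right)^{2} - 107\right) 394 = \left(\left(-1\right)^{2} - 107\right) 394 = \left(1 - 107\right) 394 = \left(-106\right) 394 = -41764$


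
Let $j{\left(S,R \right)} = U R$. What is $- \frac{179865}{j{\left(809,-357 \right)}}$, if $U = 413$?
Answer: $\frac{8565}{7021} \approx 1.2199$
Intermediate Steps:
$j{\left(S,R \right)} = 413 R$
$- \frac{179865}{j{\left(809,-357 \right)}} = - \frac{179865}{413 \left(-357\right)} = - \frac{179865}{-147441} = \left(-179865\right) \left(- \frac{1}{147441}\right) = \frac{8565}{7021}$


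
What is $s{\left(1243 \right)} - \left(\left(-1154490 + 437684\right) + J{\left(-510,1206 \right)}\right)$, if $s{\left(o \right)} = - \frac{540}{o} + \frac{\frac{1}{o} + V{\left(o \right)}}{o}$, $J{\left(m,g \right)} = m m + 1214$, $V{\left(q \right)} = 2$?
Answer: $\frac{703756790375}{1545049} \approx 4.5549 \cdot 10^{5}$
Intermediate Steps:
$J{\left(m,g \right)} = 1214 + m^{2}$ ($J{\left(m,g \right)} = m^{2} + 1214 = 1214 + m^{2}$)
$s{\left(o \right)} = - \frac{540}{o} + \frac{2 + \frac{1}{o}}{o}$ ($s{\left(o \right)} = - \frac{540}{o} + \frac{\frac{1}{o} + 2}{o} = - \frac{540}{o} + \frac{2 + \frac{1}{o}}{o}$)
$s{\left(1243 \right)} - \left(\left(-1154490 + 437684\right) + J{\left(-510,1206 \right)}\right) = \frac{1 - 668734}{1545049} - \left(\left(-1154490 + 437684\right) + \left(1214 + \left(-510\right)^{2}\right)\right) = \frac{1 - 668734}{1545049} - \left(-716806 + \left(1214 + 260100\right)\right) = \frac{1}{1545049} \left(-668733\right) - \left(-716806 + 261314\right) = - \frac{668733}{1545049} - -455492 = - \frac{668733}{1545049} + 455492 = \frac{703756790375}{1545049}$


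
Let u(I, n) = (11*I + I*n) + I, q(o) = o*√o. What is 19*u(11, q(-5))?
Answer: 2508 - 1045*I*√5 ≈ 2508.0 - 2336.7*I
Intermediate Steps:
q(o) = o^(3/2)
u(I, n) = 12*I + I*n
19*u(11, q(-5)) = 19*(11*(12 + (-5)^(3/2))) = 19*(11*(12 - 5*I*√5)) = 19*(132 - 55*I*√5) = 2508 - 1045*I*√5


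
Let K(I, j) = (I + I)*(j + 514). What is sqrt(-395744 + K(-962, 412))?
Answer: 2*I*sqrt(544342) ≈ 1475.6*I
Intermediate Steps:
K(I, j) = 2*I*(514 + j) (K(I, j) = (2*I)*(514 + j) = 2*I*(514 + j))
sqrt(-395744 + K(-962, 412)) = sqrt(-395744 + 2*(-962)*(514 + 412)) = sqrt(-395744 + 2*(-962)*926) = sqrt(-395744 - 1781624) = sqrt(-2177368) = 2*I*sqrt(544342)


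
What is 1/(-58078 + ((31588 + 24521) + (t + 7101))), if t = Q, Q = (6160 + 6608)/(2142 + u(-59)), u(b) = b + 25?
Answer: 527/2707756 ≈ 0.00019463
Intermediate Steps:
u(b) = 25 + b
Q = 3192/527 (Q = (6160 + 6608)/(2142 + (25 - 59)) = 12768/(2142 - 34) = 12768/2108 = 12768*(1/2108) = 3192/527 ≈ 6.0569)
t = 3192/527 ≈ 6.0569
1/(-58078 + ((31588 + 24521) + (t + 7101))) = 1/(-58078 + ((31588 + 24521) + (3192/527 + 7101))) = 1/(-58078 + (56109 + 3745419/527)) = 1/(-58078 + 33314862/527) = 1/(2707756/527) = 527/2707756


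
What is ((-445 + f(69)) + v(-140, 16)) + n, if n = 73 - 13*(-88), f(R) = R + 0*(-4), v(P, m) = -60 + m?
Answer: 797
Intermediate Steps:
f(R) = R (f(R) = R + 0 = R)
n = 1217 (n = 73 + 1144 = 1217)
((-445 + f(69)) + v(-140, 16)) + n = ((-445 + 69) + (-60 + 16)) + 1217 = (-376 - 44) + 1217 = -420 + 1217 = 797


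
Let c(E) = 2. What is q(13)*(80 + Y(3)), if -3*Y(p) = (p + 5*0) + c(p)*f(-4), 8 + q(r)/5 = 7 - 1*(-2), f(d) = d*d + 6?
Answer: 965/3 ≈ 321.67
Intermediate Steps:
f(d) = 6 + d² (f(d) = d² + 6 = 6 + d²)
q(r) = 5 (q(r) = -40 + 5*(7 - 1*(-2)) = -40 + 5*(7 + 2) = -40 + 5*9 = -40 + 45 = 5)
Y(p) = -44/3 - p/3 (Y(p) = -((p + 5*0) + 2*(6 + (-4)²))/3 = -((p + 0) + 2*(6 + 16))/3 = -(p + 2*22)/3 = -(p + 44)/3 = -(44 + p)/3 = -44/3 - p/3)
q(13)*(80 + Y(3)) = 5*(80 + (-44/3 - ⅓*3)) = 5*(80 + (-44/3 - 1)) = 5*(80 - 47/3) = 5*(193/3) = 965/3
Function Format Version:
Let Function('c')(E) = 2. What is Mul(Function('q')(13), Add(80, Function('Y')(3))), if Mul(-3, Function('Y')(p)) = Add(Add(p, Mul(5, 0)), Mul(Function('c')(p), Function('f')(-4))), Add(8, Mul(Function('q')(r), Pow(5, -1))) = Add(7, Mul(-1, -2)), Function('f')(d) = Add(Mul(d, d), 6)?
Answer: Rational(965, 3) ≈ 321.67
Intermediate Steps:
Function('f')(d) = Add(6, Pow(d, 2)) (Function('f')(d) = Add(Pow(d, 2), 6) = Add(6, Pow(d, 2)))
Function('q')(r) = 5 (Function('q')(r) = Add(-40, Mul(5, Add(7, Mul(-1, -2)))) = Add(-40, Mul(5, Add(7, 2))) = Add(-40, Mul(5, 9)) = Add(-40, 45) = 5)
Function('Y')(p) = Add(Rational(-44, 3), Mul(Rational(-1, 3), p)) (Function('Y')(p) = Mul(Rational(-1, 3), Add(Add(p, Mul(5, 0)), Mul(2, Add(6, Pow(-4, 2))))) = Mul(Rational(-1, 3), Add(Add(p, 0), Mul(2, Add(6, 16)))) = Mul(Rational(-1, 3), Add(p, Mul(2, 22))) = Mul(Rational(-1, 3), Add(p, 44)) = Mul(Rational(-1, 3), Add(44, p)) = Add(Rational(-44, 3), Mul(Rational(-1, 3), p)))
Mul(Function('q')(13), Add(80, Function('Y')(3))) = Mul(5, Add(80, Add(Rational(-44, 3), Mul(Rational(-1, 3), 3)))) = Mul(5, Add(80, Add(Rational(-44, 3), -1))) = Mul(5, Add(80, Rational(-47, 3))) = Mul(5, Rational(193, 3)) = Rational(965, 3)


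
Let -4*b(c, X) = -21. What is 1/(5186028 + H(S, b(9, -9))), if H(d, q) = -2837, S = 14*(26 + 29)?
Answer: 1/5183191 ≈ 1.9293e-7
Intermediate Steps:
b(c, X) = 21/4 (b(c, X) = -¼*(-21) = 21/4)
S = 770 (S = 14*55 = 770)
1/(5186028 + H(S, b(9, -9))) = 1/(5186028 - 2837) = 1/5183191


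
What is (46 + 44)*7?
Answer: 630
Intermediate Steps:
(46 + 44)*7 = 90*7 = 630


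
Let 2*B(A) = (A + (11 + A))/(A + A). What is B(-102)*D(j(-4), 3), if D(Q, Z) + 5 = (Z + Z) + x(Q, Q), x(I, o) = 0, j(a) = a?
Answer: 193/408 ≈ 0.47304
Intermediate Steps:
D(Q, Z) = -5 + 2*Z (D(Q, Z) = -5 + ((Z + Z) + 0) = -5 + (2*Z + 0) = -5 + 2*Z)
B(A) = (11 + 2*A)/(4*A) (B(A) = ((A + (11 + A))/(A + A))/2 = ((11 + 2*A)/((2*A)))/2 = ((11 + 2*A)*(1/(2*A)))/2 = ((11 + 2*A)/(2*A))/2 = (11 + 2*A)/(4*A))
B(-102)*D(j(-4), 3) = ((¼)*(11 + 2*(-102))/(-102))*(-5 + 2*3) = ((¼)*(-1/102)*(11 - 204))*(-5 + 6) = ((¼)*(-1/102)*(-193))*1 = (193/408)*1 = 193/408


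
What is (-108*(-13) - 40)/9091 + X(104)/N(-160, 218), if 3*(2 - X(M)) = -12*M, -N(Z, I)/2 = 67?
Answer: -1808631/609097 ≈ -2.9694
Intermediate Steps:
N(Z, I) = -134 (N(Z, I) = -2*67 = -134)
X(M) = 2 + 4*M (X(M) = 2 - (-4)*M = 2 + 4*M)
(-108*(-13) - 40)/9091 + X(104)/N(-160, 218) = (-108*(-13) - 40)/9091 + (2 + 4*104)/(-134) = (1404 - 40)*(1/9091) + (2 + 416)*(-1/134) = 1364*(1/9091) + 418*(-1/134) = 1364/9091 - 209/67 = -1808631/609097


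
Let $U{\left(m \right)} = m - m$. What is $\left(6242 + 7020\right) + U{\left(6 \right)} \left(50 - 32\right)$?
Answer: $13262$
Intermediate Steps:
$U{\left(m \right)} = 0$
$\left(6242 + 7020\right) + U{\left(6 \right)} \left(50 - 32\right) = \left(6242 + 7020\right) + 0 \left(50 - 32\right) = 13262 + 0 \cdot 18 = 13262 + 0 = 13262$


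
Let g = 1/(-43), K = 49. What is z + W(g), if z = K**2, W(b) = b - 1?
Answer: 103199/43 ≈ 2400.0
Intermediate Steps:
g = -1/43 ≈ -0.023256
W(b) = -1 + b
z = 2401 (z = 49**2 = 2401)
z + W(g) = 2401 + (-1 - 1/43) = 2401 - 44/43 = 103199/43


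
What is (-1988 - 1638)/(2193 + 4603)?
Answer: -1813/3398 ≈ -0.53355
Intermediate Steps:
(-1988 - 1638)/(2193 + 4603) = -3626/6796 = -3626*1/6796 = -1813/3398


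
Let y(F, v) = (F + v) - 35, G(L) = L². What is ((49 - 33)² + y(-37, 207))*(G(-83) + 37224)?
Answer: 17248183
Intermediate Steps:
y(F, v) = -35 + F + v
((49 - 33)² + y(-37, 207))*(G(-83) + 37224) = ((49 - 33)² + (-35 - 37 + 207))*((-83)² + 37224) = (16² + 135)*(6889 + 37224) = (256 + 135)*44113 = 391*44113 = 17248183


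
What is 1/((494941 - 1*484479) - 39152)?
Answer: -1/28690 ≈ -3.4855e-5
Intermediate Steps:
1/((494941 - 1*484479) - 39152) = 1/((494941 - 484479) - 39152) = 1/(10462 - 39152) = 1/(-28690) = -1/28690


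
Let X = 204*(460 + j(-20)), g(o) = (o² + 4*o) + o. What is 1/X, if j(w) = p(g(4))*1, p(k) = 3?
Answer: 1/94452 ≈ 1.0587e-5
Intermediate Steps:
g(o) = o² + 5*o
j(w) = 3 (j(w) = 3*1 = 3)
X = 94452 (X = 204*(460 + 3) = 204*463 = 94452)
1/X = 1/94452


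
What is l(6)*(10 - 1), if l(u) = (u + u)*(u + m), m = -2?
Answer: 432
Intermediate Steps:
l(u) = 2*u*(-2 + u) (l(u) = (u + u)*(u - 2) = (2*u)*(-2 + u) = 2*u*(-2 + u))
l(6)*(10 - 1) = (2*6*(-2 + 6))*(10 - 1) = (2*6*4)*9 = 48*9 = 432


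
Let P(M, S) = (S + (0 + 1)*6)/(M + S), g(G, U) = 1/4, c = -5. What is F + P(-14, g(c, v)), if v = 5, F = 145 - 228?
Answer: -918/11 ≈ -83.455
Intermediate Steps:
F = -83
g(G, U) = 1/4
P(M, S) = (6 + S)/(M + S) (P(M, S) = (S + 1*6)/(M + S) = (S + 6)/(M + S) = (6 + S)/(M + S))
F + P(-14, g(c, v)) = -83 + (6 + 1/4)/(-14 + 1/4) = -83 + (25/4)/(-55/4) = -83 - 4/55*25/4 = -83 - 5/11 = -918/11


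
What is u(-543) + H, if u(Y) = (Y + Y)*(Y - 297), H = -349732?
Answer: 562508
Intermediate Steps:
u(Y) = 2*Y*(-297 + Y) (u(Y) = (2*Y)*(-297 + Y) = 2*Y*(-297 + Y))
u(-543) + H = 2*(-543)*(-297 - 543) - 349732 = 2*(-543)*(-840) - 349732 = 912240 - 349732 = 562508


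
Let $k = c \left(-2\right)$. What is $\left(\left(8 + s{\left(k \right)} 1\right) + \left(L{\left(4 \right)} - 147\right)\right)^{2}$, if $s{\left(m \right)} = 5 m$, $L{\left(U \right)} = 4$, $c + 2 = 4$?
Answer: $24025$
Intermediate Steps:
$c = 2$ ($c = -2 + 4 = 2$)
$k = -4$ ($k = 2 \left(-2\right) = -4$)
$\left(\left(8 + s{\left(k \right)} 1\right) + \left(L{\left(4 \right)} - 147\right)\right)^{2} = \left(\left(8 + 5 \left(-4\right) 1\right) + \left(4 - 147\right)\right)^{2} = \left(\left(8 - 20\right) + \left(4 - 147\right)\right)^{2} = \left(\left(8 - 20\right) - 143\right)^{2} = \left(-12 - 143\right)^{2} = \left(-155\right)^{2} = 24025$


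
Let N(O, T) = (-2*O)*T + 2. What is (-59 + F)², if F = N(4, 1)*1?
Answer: 4225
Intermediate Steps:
N(O, T) = 2 - 2*O*T (N(O, T) = -2*O*T + 2 = 2 - 2*O*T)
F = -6 (F = (2 - 2*4*1)*1 = (2 - 8)*1 = -6*1 = -6)
(-59 + F)² = (-59 - 6)² = (-65)² = 4225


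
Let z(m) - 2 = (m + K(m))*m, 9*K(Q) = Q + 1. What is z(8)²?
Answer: 5476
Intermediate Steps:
K(Q) = ⅑ + Q/9 (K(Q) = (Q + 1)/9 = (1 + Q)/9 = ⅑ + Q/9)
z(m) = 2 + m*(⅑ + 10*m/9) (z(m) = 2 + (m + (⅑ + m/9))*m = 2 + (⅑ + 10*m/9)*m = 2 + m*(⅑ + 10*m/9))
z(8)² = (2 + (⅑)*8 + (10/9)*8²)² = (2 + 8/9 + (10/9)*64)² = (2 + 8/9 + 640/9)² = 74² = 5476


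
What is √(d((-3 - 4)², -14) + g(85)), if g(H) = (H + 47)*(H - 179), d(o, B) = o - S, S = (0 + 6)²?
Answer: I*√12395 ≈ 111.33*I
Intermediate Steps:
S = 36 (S = 6² = 36)
d(o, B) = -36 + o (d(o, B) = o - 1*36 = o - 36 = -36 + o)
g(H) = (-179 + H)*(47 + H) (g(H) = (47 + H)*(-179 + H) = (-179 + H)*(47 + H))
√(d((-3 - 4)², -14) + g(85)) = √((-36 + (-3 - 4)²) + (-8413 + 85² - 132*85)) = √((-36 + (-7)²) + (-8413 + 7225 - 11220)) = √((-36 + 49) - 12408) = √(13 - 12408) = √(-12395) = I*√12395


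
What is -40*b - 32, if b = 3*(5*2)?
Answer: -1232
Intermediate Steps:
b = 30 (b = 3*10 = 30)
-40*b - 32 = -40*30 - 32 = -1200 - 32 = -1232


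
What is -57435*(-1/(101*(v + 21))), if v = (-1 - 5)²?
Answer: 19145/1919 ≈ 9.9765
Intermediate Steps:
v = 36 (v = (-6)² = 36)
-57435*(-1/(101*(v + 21))) = -57435*(-1/(101*(36 + 21))) = -57435/(57*(-101)) = -57435/(-5757) = -57435*(-1/5757) = 19145/1919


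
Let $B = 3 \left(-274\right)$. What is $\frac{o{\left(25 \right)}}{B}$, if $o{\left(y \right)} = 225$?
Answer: $- \frac{75}{274} \approx -0.27372$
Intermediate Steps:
$B = -822$
$\frac{o{\left(25 \right)}}{B} = \frac{225}{-822} = 225 \left(- \frac{1}{822}\right) = - \frac{75}{274}$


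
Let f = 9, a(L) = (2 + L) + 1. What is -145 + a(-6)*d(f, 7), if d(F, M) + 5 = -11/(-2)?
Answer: -293/2 ≈ -146.50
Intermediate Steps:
a(L) = 3 + L
d(F, M) = ½ (d(F, M) = -5 - 11/(-2) = -5 - 11*(-½) = -5 + 11/2 = ½)
-145 + a(-6)*d(f, 7) = -145 + (3 - 6)*(½) = -145 - 3*½ = -145 - 3/2 = -293/2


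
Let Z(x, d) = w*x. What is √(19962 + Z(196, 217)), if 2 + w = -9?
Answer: √17806 ≈ 133.44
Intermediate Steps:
w = -11 (w = -2 - 9 = -11)
Z(x, d) = -11*x
√(19962 + Z(196, 217)) = √(19962 - 11*196) = √(19962 - 2156) = √17806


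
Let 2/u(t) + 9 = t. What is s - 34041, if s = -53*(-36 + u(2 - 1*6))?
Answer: -417623/13 ≈ -32125.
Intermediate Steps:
u(t) = 2/(-9 + t)
s = 24910/13 (s = -53*(-36 + 2/(-9 + (2 - 1*6))) = -53*(-36 + 2/(-9 + (2 - 6))) = -53*(-36 + 2/(-9 - 4)) = -53*(-36 + 2/(-13)) = -53*(-36 + 2*(-1/13)) = -53*(-36 - 2/13) = -53*(-470/13) = 24910/13 ≈ 1916.2)
s - 34041 = 24910/13 - 34041 = -417623/13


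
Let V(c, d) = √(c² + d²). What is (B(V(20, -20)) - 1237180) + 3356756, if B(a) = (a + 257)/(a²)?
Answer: 1695661057/800 + √2/40 ≈ 2.1196e+6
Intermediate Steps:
B(a) = (257 + a)/a²
(B(V(20, -20)) - 1237180) + 3356756 = ((257 + √(20² + (-20)²))/(√(20² + (-20)²))² - 1237180) + 3356756 = ((257 + √(400 + 400))/(√(400 + 400))² - 1237180) + 3356756 = ((257 + √800)/(√800)² - 1237180) + 3356756 = ((257 + 20*√2)/(20*√2)² - 1237180) + 3356756 = ((257 + 20*√2)/800 - 1237180) + 3356756 = ((257/800 + √2/40) - 1237180) + 3356756 = (-989743743/800 + √2/40) + 3356756 = 1695661057/800 + √2/40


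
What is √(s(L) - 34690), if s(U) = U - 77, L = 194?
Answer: I*√34573 ≈ 185.94*I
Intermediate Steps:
s(U) = -77 + U
√(s(L) - 34690) = √((-77 + 194) - 34690) = √(117 - 34690) = √(-34573) = I*√34573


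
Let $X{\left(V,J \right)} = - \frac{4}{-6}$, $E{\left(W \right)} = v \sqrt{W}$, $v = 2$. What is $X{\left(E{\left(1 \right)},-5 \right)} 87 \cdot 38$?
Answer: $2204$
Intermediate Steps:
$E{\left(W \right)} = 2 \sqrt{W}$
$X{\left(V,J \right)} = \frac{2}{3}$ ($X{\left(V,J \right)} = \left(-4\right) \left(- \frac{1}{6}\right) = \frac{2}{3}$)
$X{\left(E{\left(1 \right)},-5 \right)} 87 \cdot 38 = \frac{2}{3} \cdot 87 \cdot 38 = 58 \cdot 38 = 2204$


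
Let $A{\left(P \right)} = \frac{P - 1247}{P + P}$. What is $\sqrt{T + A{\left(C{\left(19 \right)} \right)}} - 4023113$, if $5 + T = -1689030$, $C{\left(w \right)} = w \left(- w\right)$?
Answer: $-4023113 + \frac{i \sqrt{609740831}}{19} \approx -4.0231 \cdot 10^{6} + 1299.6 i$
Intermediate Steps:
$C{\left(w \right)} = - w^{2}$
$T = -1689035$ ($T = -5 - 1689030 = -1689035$)
$A{\left(P \right)} = \frac{-1247 + P}{2 P}$
$\sqrt{T + A{\left(C{\left(19 \right)} \right)}} - 4023113 = \sqrt{-1689035 + \frac{-1247 - 19^{2}}{2 \left(- 19^{2}\right)}} - 4023113 = \sqrt{-1689035 + \frac{-1247 - 361}{2 \left(\left(-1\right) 361\right)}} - 4023113 = \sqrt{-1689035 + \frac{-1247 - 361}{2 \left(-361\right)}} - 4023113 = \sqrt{-1689035 + \frac{1}{2} \left(- \frac{1}{361}\right) \left(-1608\right)} - 4023113 = \sqrt{-1689035 + \frac{804}{361}} - 4023113 = \sqrt{- \frac{609740831}{361}} - 4023113 = \frac{i \sqrt{609740831}}{19} - 4023113 = -4023113 + \frac{i \sqrt{609740831}}{19}$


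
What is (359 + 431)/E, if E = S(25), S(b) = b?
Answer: 158/5 ≈ 31.600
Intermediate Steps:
E = 25
(359 + 431)/E = (359 + 431)/25 = 790*(1/25) = 158/5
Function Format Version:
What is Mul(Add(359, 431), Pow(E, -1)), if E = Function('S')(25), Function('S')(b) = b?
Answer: Rational(158, 5) ≈ 31.600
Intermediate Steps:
E = 25
Mul(Add(359, 431), Pow(E, -1)) = Mul(Add(359, 431), Pow(25, -1)) = Mul(790, Rational(1, 25)) = Rational(158, 5)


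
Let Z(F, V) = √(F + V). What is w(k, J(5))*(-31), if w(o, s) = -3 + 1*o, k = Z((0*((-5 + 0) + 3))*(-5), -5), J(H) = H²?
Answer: 93 - 31*I*√5 ≈ 93.0 - 69.318*I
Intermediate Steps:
k = I*√5 (k = √((0*((-5 + 0) + 3))*(-5) - 5) = √((0*(-5 + 3))*(-5) - 5) = √((0*(-2))*(-5) - 5) = √(0*(-5) - 5) = √(0 - 5) = √(-5) = I*√5 ≈ 2.2361*I)
w(o, s) = -3 + o
w(k, J(5))*(-31) = (-3 + I*√5)*(-31) = 93 - 31*I*√5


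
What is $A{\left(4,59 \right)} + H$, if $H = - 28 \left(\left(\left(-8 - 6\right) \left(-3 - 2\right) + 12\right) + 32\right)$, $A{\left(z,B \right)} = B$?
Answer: $-3133$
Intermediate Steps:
$H = -3192$ ($H = - 28 \left(\left(\left(-14\right) \left(-5\right) + 12\right) + 32\right) = - 28 \left(\left(70 + 12\right) + 32\right) = - 28 \left(82 + 32\right) = \left(-28\right) 114 = -3192$)
$A{\left(4,59 \right)} + H = 59 - 3192 = -3133$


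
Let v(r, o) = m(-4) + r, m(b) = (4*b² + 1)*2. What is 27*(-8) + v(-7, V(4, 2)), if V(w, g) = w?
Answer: -93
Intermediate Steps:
m(b) = 2 + 8*b² (m(b) = (1 + 4*b²)*2 = 2 + 8*b²)
v(r, o) = 130 + r (v(r, o) = (2 + 8*(-4)²) + r = (2 + 8*16) + r = (2 + 128) + r = 130 + r)
27*(-8) + v(-7, V(4, 2)) = 27*(-8) + (130 - 7) = -216 + 123 = -93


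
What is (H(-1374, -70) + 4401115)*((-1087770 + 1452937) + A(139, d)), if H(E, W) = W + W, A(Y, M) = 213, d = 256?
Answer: 1608028245500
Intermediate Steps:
H(E, W) = 2*W
(H(-1374, -70) + 4401115)*((-1087770 + 1452937) + A(139, d)) = (2*(-70) + 4401115)*((-1087770 + 1452937) + 213) = (-140 + 4401115)*(365167 + 213) = 4400975*365380 = 1608028245500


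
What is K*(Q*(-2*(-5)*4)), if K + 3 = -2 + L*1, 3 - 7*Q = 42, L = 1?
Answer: 6240/7 ≈ 891.43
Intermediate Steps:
Q = -39/7 (Q = 3/7 - ⅐*42 = 3/7 - 6 = -39/7 ≈ -5.5714)
K = -4 (K = -3 + (-2 + 1*1) = -3 + (-2 + 1) = -3 - 1 = -4)
K*(Q*(-2*(-5)*4)) = -(-156)*-2*(-5)*4/7 = -(-156)*10*4/7 = -(-156)*40/7 = -4*(-1560/7) = 6240/7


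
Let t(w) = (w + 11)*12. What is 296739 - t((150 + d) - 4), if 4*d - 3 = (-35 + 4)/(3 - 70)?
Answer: 19754589/67 ≈ 2.9484e+5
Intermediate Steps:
d = 58/67 (d = 3/4 + ((-35 + 4)/(3 - 70))/4 = 3/4 + (-31/(-67))/4 = 3/4 + (-31*(-1/67))/4 = 3/4 + (1/4)*(31/67) = 3/4 + 31/268 = 58/67 ≈ 0.86567)
t(w) = 132 + 12*w (t(w) = (11 + w)*12 = 132 + 12*w)
296739 - t((150 + d) - 4) = 296739 - (132 + 12*((150 + 58/67) - 4)) = 296739 - (132 + 12*(10108/67 - 4)) = 296739 - (132 + 12*(9840/67)) = 296739 - (132 + 118080/67) = 296739 - 1*126924/67 = 296739 - 126924/67 = 19754589/67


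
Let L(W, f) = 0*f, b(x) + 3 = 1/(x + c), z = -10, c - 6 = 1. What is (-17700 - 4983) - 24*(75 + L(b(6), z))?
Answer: -24483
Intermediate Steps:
c = 7 (c = 6 + 1 = 7)
b(x) = -3 + 1/(7 + x) (b(x) = -3 + 1/(x + 7) = -3 + 1/(7 + x))
L(W, f) = 0
(-17700 - 4983) - 24*(75 + L(b(6), z)) = (-17700 - 4983) - 24*(75 + 0) = -22683 - 24*75 = -22683 - 1800 = -24483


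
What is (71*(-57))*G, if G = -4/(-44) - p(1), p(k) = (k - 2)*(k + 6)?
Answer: -315666/11 ≈ -28697.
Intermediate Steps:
p(k) = (-2 + k)*(6 + k)
G = 78/11 (G = -4/(-44) - (-12 + 1² + 4*1) = -4*(-1/44) - (-12 + 1 + 4) = 1/11 - 1*(-7) = 1/11 + 7 = 78/11 ≈ 7.0909)
(71*(-57))*G = (71*(-57))*(78/11) = -4047*78/11 = -315666/11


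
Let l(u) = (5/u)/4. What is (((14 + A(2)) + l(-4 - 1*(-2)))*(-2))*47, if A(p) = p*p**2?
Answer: -8037/4 ≈ -2009.3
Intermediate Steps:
A(p) = p**3
l(u) = 5/(4*u) (l(u) = (5/u)*(1/4) = 5/(4*u))
(((14 + A(2)) + l(-4 - 1*(-2)))*(-2))*47 = (((14 + 2**3) + 5/(4*(-4 - 1*(-2))))*(-2))*47 = (((14 + 8) + 5/(4*(-4 + 2)))*(-2))*47 = ((22 + (5/4)/(-2))*(-2))*47 = ((22 + (5/4)*(-1/2))*(-2))*47 = ((22 - 5/8)*(-2))*47 = ((171/8)*(-2))*47 = -171/4*47 = -8037/4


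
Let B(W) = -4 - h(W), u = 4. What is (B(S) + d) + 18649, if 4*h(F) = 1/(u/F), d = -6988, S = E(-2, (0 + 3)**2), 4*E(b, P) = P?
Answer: 746039/64 ≈ 11657.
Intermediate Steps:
E(b, P) = P/4
S = 9/4 (S = (0 + 3)**2/4 = (1/4)*3**2 = (1/4)*9 = 9/4 ≈ 2.2500)
h(F) = F/16 (h(F) = 1/(4*((4/F))) = (F/4)/4 = F/16)
B(W) = -4 - W/16
(B(S) + d) + 18649 = ((-4 - 1/16*9/4) - 6988) + 18649 = ((-4 - 9/64) - 6988) + 18649 = (-265/64 - 6988) + 18649 = -447497/64 + 18649 = 746039/64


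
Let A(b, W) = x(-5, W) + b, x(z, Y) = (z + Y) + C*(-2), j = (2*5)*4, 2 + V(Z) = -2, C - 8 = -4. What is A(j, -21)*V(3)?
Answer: -24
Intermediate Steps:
C = 4 (C = 8 - 4 = 4)
V(Z) = -4 (V(Z) = -2 - 2 = -4)
j = 40 (j = 10*4 = 40)
x(z, Y) = -8 + Y + z (x(z, Y) = (z + Y) + 4*(-2) = (Y + z) - 8 = -8 + Y + z)
A(b, W) = -13 + W + b (A(b, W) = (-8 + W - 5) + b = (-13 + W) + b = -13 + W + b)
A(j, -21)*V(3) = (-13 - 21 + 40)*(-4) = 6*(-4) = -24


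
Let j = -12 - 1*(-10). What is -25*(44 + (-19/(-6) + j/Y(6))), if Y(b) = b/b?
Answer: -6775/6 ≈ -1129.2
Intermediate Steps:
Y(b) = 1
j = -2 (j = -12 + 10 = -2)
-25*(44 + (-19/(-6) + j/Y(6))) = -25*(44 + (-19/(-6) - 2/1)) = -25*(44 + (-19*(-⅙) - 2*1)) = -25*(44 + (19/6 - 2)) = -25*(44 + 7/6) = -25*271/6 = -6775/6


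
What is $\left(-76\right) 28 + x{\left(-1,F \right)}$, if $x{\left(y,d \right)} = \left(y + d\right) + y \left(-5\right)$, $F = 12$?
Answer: $-2112$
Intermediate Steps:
$x{\left(y,d \right)} = d - 4 y$ ($x{\left(y,d \right)} = \left(d + y\right) - 5 y = d - 4 y$)
$\left(-76\right) 28 + x{\left(-1,F \right)} = \left(-76\right) 28 + \left(12 - -4\right) = -2128 + \left(12 + 4\right) = -2128 + 16 = -2112$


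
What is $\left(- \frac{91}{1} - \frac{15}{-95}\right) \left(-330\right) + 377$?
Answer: $\frac{576743}{19} \approx 30355.0$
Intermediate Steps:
$\left(- \frac{91}{1} - \frac{15}{-95}\right) \left(-330\right) + 377 = \left(\left(-91\right) 1 - - \frac{3}{19}\right) \left(-330\right) + 377 = \left(-91 + \frac{3}{19}\right) \left(-330\right) + 377 = \left(- \frac{1726}{19}\right) \left(-330\right) + 377 = \frac{569580}{19} + 377 = \frac{576743}{19}$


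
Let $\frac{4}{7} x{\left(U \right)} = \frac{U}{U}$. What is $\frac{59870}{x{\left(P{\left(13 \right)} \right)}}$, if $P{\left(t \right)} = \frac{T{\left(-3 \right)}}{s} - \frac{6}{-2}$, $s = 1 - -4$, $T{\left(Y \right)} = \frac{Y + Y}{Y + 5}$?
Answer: $\frac{239480}{7} \approx 34211.0$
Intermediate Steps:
$T{\left(Y \right)} = \frac{2 Y}{5 + Y}$
$s = 5$ ($s = 1 + 4 = 5$)
$P{\left(t \right)} = \frac{12}{5}$ ($P{\left(t \right)} = \frac{2 \left(-3\right) \frac{1}{5 - 3}}{5} - \frac{6}{-2} = 2 \left(-3\right) \frac{1}{2} \cdot \frac{1}{5} - -3 = 2 \left(-3\right) \frac{1}{2} \cdot \frac{1}{5} + 3 = \left(-3\right) \frac{1}{5} + 3 = - \frac{3}{5} + 3 = \frac{12}{5}$)
$x{\left(U \right)} = \frac{7}{4}$ ($x{\left(U \right)} = \frac{7 \frac{U}{U}}{4} = \frac{7}{4} \cdot 1 = \frac{7}{4}$)
$\frac{59870}{x{\left(P{\left(13 \right)} \right)}} = \frac{59870}{\frac{7}{4}} = 59870 \cdot \frac{4}{7} = \frac{239480}{7}$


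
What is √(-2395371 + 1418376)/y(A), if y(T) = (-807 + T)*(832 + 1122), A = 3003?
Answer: I*√108555/1430328 ≈ 0.00023035*I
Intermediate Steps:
y(T) = -1576878 + 1954*T (y(T) = (-807 + T)*1954 = -1576878 + 1954*T)
√(-2395371 + 1418376)/y(A) = √(-2395371 + 1418376)/(-1576878 + 1954*3003) = √(-976995)/(-1576878 + 5867862) = (3*I*√108555)/4290984 = (3*I*√108555)*(1/4290984) = I*√108555/1430328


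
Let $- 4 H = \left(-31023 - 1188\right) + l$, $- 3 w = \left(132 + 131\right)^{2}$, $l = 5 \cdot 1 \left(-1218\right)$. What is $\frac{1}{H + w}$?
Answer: $- \frac{12}{161773} \approx -7.4178 \cdot 10^{-5}$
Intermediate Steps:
$l = -6090$ ($l = 5 \left(-1218\right) = -6090$)
$w = - \frac{69169}{3}$ ($w = - \frac{\left(132 + 131\right)^{2}}{3} = - \frac{263^{2}}{3} = \left(- \frac{1}{3}\right) 69169 = - \frac{69169}{3} \approx -23056.0$)
$H = \frac{38301}{4}$ ($H = - \frac{\left(-31023 - 1188\right) - 6090}{4} = - \frac{-32211 - 6090}{4} = \left(- \frac{1}{4}\right) \left(-38301\right) = \frac{38301}{4} \approx 9575.3$)
$\frac{1}{H + w} = \frac{1}{\frac{38301}{4} - \frac{69169}{3}} = \frac{1}{- \frac{161773}{12}} = - \frac{12}{161773}$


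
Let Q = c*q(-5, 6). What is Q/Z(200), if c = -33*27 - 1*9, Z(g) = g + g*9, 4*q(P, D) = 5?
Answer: -9/16 ≈ -0.56250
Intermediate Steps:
q(P, D) = 5/4 (q(P, D) = (1/4)*5 = 5/4)
Z(g) = 10*g (Z(g) = g + 9*g = 10*g)
c = -900 (c = -891 - 9 = -900)
Q = -1125 (Q = -900*5/4 = -1125)
Q/Z(200) = -1125/(10*200) = -1125/2000 = -1125*1/2000 = -9/16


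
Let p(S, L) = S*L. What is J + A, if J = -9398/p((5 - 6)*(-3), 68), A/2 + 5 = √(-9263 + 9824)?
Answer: -5719/102 + 2*√561 ≈ -8.6978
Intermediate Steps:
p(S, L) = L*S
A = -10 + 2*√561 (A = -10 + 2*√(-9263 + 9824) = -10 + 2*√561 ≈ 37.371)
J = -4699/102 (J = -9398*(-1/(204*(5 - 6))) = -9398/(68*(-1*(-3))) = -9398/(68*3) = -9398/204 = -9398*1/204 = -4699/102 ≈ -46.069)
J + A = -4699/102 + (-10 + 2*√561) = -5719/102 + 2*√561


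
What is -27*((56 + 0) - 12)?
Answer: -1188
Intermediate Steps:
-27*((56 + 0) - 12) = -27*(56 - 12) = -27*44 = -1188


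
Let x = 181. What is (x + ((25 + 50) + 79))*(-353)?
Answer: -118255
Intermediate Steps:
(x + ((25 + 50) + 79))*(-353) = (181 + ((25 + 50) + 79))*(-353) = (181 + (75 + 79))*(-353) = (181 + 154)*(-353) = 335*(-353) = -118255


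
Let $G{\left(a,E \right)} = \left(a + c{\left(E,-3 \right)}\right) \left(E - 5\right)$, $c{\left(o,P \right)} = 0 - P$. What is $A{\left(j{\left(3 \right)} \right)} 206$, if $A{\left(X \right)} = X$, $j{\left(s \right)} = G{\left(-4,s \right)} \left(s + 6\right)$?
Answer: $3708$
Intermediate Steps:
$c{\left(o,P \right)} = - P$
$G{\left(a,E \right)} = \left(-5 + E\right) \left(3 + a\right)$ ($G{\left(a,E \right)} = \left(a - -3\right) \left(E - 5\right) = \left(a + 3\right) \left(-5 + E\right) = \left(3 + a\right) \left(-5 + E\right) = \left(-5 + E\right) \left(3 + a\right)$)
$j{\left(s \right)} = \left(5 - s\right) \left(6 + s\right)$ ($j{\left(s \right)} = \left(-15 - -20 + 3 s + s \left(-4\right)\right) \left(s + 6\right) = \left(-15 + 20 + 3 s - 4 s\right) \left(6 + s\right) = \left(5 - s\right) \left(6 + s\right)$)
$A{\left(j{\left(3 \right)} \right)} 206 = \left(5 - 3\right) \left(6 + 3\right) 206 = \left(5 - 3\right) 9 \cdot 206 = 2 \cdot 9 \cdot 206 = 18 \cdot 206 = 3708$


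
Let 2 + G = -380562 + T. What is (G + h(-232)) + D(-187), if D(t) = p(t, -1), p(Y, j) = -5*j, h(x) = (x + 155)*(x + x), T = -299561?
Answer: -644392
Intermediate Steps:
h(x) = 2*x*(155 + x) (h(x) = (155 + x)*(2*x) = 2*x*(155 + x))
D(t) = 5 (D(t) = -5*(-1) = 5)
G = -680125 (G = -2 + (-380562 - 299561) = -2 - 680123 = -680125)
(G + h(-232)) + D(-187) = (-680125 + 2*(-232)*(155 - 232)) + 5 = (-680125 + 2*(-232)*(-77)) + 5 = (-680125 + 35728) + 5 = -644397 + 5 = -644392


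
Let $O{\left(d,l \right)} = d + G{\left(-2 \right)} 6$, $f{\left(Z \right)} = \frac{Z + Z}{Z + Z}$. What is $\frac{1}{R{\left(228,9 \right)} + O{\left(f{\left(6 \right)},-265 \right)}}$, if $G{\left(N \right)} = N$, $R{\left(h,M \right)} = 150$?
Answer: $\frac{1}{139} \approx 0.0071942$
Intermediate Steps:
$f{\left(Z \right)} = 1$ ($f{\left(Z \right)} = \frac{2 Z}{2 Z} = 2 Z \frac{1}{2 Z} = 1$)
$O{\left(d,l \right)} = -12 + d$ ($O{\left(d,l \right)} = d - 12 = -12 + d$)
$\frac{1}{R{\left(228,9 \right)} + O{\left(f{\left(6 \right)},-265 \right)}} = \frac{1}{150 + \left(-12 + 1\right)} = \frac{1}{150 - 11} = \frac{1}{139}$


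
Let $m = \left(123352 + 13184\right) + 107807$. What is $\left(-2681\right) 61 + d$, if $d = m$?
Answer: $80802$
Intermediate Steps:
$m = 244343$ ($m = 136536 + 107807 = 244343$)
$d = 244343$
$\left(-2681\right) 61 + d = \left(-2681\right) 61 + 244343 = -163541 + 244343 = 80802$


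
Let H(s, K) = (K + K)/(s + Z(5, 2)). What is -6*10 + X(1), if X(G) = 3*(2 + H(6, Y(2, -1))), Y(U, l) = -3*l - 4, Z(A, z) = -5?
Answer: -60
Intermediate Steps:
Y(U, l) = -4 - 3*l
H(s, K) = 2*K/(-5 + s) (H(s, K) = (K + K)/(s - 5) = (2*K)/(-5 + s) = 2*K/(-5 + s))
X(G) = 0 (X(G) = 3*(2 + 2*(-4 - 3*(-1))/(-5 + 6)) = 3*(2 + 2*(-4 + 3)/1) = 3*(2 + 2*(-1)*1) = 3*(2 - 2) = 3*0 = 0)
-6*10 + X(1) = -6*10 + 0 = -60 + 0 = -60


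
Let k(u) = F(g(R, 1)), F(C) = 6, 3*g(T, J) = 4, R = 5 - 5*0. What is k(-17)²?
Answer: 36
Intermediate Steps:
R = 5 (R = 5 + 0 = 5)
g(T, J) = 4/3 (g(T, J) = (⅓)*4 = 4/3)
k(u) = 6
k(-17)² = 6² = 36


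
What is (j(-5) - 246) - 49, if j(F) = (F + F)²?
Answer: -195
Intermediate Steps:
j(F) = 4*F² (j(F) = (2*F)² = 4*F²)
(j(-5) - 246) - 49 = (4*(-5)² - 246) - 49 = (4*25 - 246) - 49 = (100 - 246) - 49 = -146 - 49 = -195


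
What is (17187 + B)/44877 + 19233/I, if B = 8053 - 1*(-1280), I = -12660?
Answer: -58597349/63126980 ≈ -0.92825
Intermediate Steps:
B = 9333 (B = 8053 + 1280 = 9333)
(17187 + B)/44877 + 19233/I = (17187 + 9333)/44877 + 19233/(-12660) = 26520*(1/44877) + 19233*(-1/12660) = 8840/14959 - 6411/4220 = -58597349/63126980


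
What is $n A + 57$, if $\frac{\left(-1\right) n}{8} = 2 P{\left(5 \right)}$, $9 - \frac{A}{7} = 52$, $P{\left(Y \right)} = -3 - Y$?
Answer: $-38471$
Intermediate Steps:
$A = -301$ ($A = 63 - 364 = -301$)
$n = 128$ ($n = - 8 \cdot 2 \left(-3 - 5\right) = - 8 \cdot 2 \left(-8\right) = \left(-8\right) \left(-16\right) = 128$)
$n A + 57 = 128 \left(-301\right) + 57 = -38528 + 57 = -38471$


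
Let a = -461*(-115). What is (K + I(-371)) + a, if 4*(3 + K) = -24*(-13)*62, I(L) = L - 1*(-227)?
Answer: 57704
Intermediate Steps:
I(L) = 227 + L (I(L) = L + 227 = 227 + L)
K = 4833 (K = -3 + (-24*(-13)*62)/4 = -3 + (312*62)/4 = -3 + (1/4)*19344 = -3 + 4836 = 4833)
a = 53015
(K + I(-371)) + a = (4833 + (227 - 371)) + 53015 = (4833 - 144) + 53015 = 4689 + 53015 = 57704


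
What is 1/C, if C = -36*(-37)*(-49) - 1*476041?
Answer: -1/541309 ≈ -1.8474e-6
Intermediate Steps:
C = -541309 (C = 1332*(-49) - 476041 = -65268 - 476041 = -541309)
1/C = 1/(-541309) = -1/541309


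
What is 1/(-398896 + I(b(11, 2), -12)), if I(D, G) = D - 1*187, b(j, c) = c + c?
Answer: -1/399079 ≈ -2.5058e-6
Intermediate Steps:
b(j, c) = 2*c
I(D, G) = -187 + D (I(D, G) = D - 187 = -187 + D)
1/(-398896 + I(b(11, 2), -12)) = 1/(-398896 + (-187 + 2*2)) = 1/(-398896 + (-187 + 4)) = 1/(-398896 - 183) = 1/(-399079) = -1/399079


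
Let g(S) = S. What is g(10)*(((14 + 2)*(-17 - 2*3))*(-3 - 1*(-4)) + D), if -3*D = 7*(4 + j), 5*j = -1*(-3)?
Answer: -11362/3 ≈ -3787.3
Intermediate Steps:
j = ⅗ (j = (-1*(-3))/5 = (⅕)*3 = ⅗ ≈ 0.60000)
D = -161/15 (D = -7*(4 + ⅗)/3 = -7*23/(3*5) = -⅓*161/5 = -161/15 ≈ -10.733)
g(10)*(((14 + 2)*(-17 - 2*3))*(-3 - 1*(-4)) + D) = 10*(((14 + 2)*(-17 - 2*3))*(-3 - 1*(-4)) - 161/15) = 10*((16*(-17 - 6))*(-3 + 4) - 161/15) = 10*((16*(-23))*1 - 161/15) = 10*(-368*1 - 161/15) = 10*(-368 - 161/15) = 10*(-5681/15) = -11362/3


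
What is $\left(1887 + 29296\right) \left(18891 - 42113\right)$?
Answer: $-724131626$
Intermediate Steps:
$\left(1887 + 29296\right) \left(18891 - 42113\right) = 31183 \left(-23222\right) = -724131626$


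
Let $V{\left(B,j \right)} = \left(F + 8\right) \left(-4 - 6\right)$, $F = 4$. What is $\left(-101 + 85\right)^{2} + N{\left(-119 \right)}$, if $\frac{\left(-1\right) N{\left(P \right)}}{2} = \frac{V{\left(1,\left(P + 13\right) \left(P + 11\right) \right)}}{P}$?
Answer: $\frac{30224}{119} \approx 253.98$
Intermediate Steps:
$V{\left(B,j \right)} = -120$ ($V{\left(B,j \right)} = \left(4 + 8\right) \left(-4 - 6\right) = 12 \left(-10\right) = -120$)
$N{\left(P \right)} = \frac{240}{P}$ ($N{\left(P \right)} = - 2 \left(- \frac{120}{P}\right) = \frac{240}{P}$)
$\left(-101 + 85\right)^{2} + N{\left(-119 \right)} = \left(-101 + 85\right)^{2} + \frac{240}{-119} = \left(-16\right)^{2} + 240 \left(- \frac{1}{119}\right) = 256 - \frac{240}{119} = \frac{30224}{119}$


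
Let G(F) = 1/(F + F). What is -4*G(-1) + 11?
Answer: 13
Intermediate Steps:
G(F) = 1/(2*F)
-4*G(-1) + 11 = -2/(-1) + 11 = -2*(-1) + 11 = -4*(-½) + 11 = 2 + 11 = 13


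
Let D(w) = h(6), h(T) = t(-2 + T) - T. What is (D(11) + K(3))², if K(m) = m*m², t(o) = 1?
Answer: 484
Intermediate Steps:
h(T) = 1 - T
D(w) = -5 (D(w) = 1 - 1*6 = 1 - 6 = -5)
K(m) = m³
(D(11) + K(3))² = (-5 + 3³)² = (-5 + 27)² = 22² = 484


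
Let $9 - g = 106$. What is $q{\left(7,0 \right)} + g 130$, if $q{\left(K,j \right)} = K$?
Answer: $-12603$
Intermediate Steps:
$g = -97$ ($g = 9 - 106 = -97$)
$q{\left(7,0 \right)} + g 130 = 7 - 12610 = -12603$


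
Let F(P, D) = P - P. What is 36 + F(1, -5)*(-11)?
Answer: 36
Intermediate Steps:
F(P, D) = 0
36 + F(1, -5)*(-11) = 36 + 0*(-11) = 36 + 0 = 36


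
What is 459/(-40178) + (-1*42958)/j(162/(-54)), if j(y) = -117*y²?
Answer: 1725483197/42307434 ≈ 40.784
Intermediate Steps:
459/(-40178) + (-1*42958)/j(162/(-54)) = 459/(-40178) + (-1*42958)/((-117*(162/(-54))²)) = 459*(-1/40178) - 42958/((-117*(162*(-1/54))²)) = -459/40178 - 42958/((-117*(-3)²)) = -459/40178 - 42958/((-117*9)) = -459/40178 - 42958/(-1053) = -459/40178 - 42958*(-1/1053) = -459/40178 + 42958/1053 = 1725483197/42307434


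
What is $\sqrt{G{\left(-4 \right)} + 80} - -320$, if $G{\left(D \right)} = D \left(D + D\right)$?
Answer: $320 + 4 \sqrt{7} \approx 330.58$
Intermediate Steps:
$G{\left(D \right)} = 2 D^{2}$ ($G{\left(D \right)} = D 2 D = 2 D^{2}$)
$\sqrt{G{\left(-4 \right)} + 80} - -320 = \sqrt{2 \left(-4\right)^{2} + 80} - -320 = \sqrt{2 \cdot 16 + 80} + 320 = \sqrt{32 + 80} + 320 = \sqrt{112} + 320 = 4 \sqrt{7} + 320 = 320 + 4 \sqrt{7}$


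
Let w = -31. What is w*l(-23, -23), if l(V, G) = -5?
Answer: 155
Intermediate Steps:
w*l(-23, -23) = -31*(-5) = 155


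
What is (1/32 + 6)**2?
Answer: 37249/1024 ≈ 36.376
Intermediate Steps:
(1/32 + 6)**2 = (193/32)**2 = 37249/1024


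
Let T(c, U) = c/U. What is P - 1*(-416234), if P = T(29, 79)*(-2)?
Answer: 32882428/79 ≈ 4.1623e+5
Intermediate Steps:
P = -58/79 (P = (29/79)*(-2) = -58/79 ≈ -0.73418)
P - 1*(-416234) = -58/79 - 1*(-416234) = -58/79 + 416234 = 32882428/79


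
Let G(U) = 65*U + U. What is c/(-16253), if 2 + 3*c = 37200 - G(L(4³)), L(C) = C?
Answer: -32974/48759 ≈ -0.67626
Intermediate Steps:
G(U) = 66*U
c = 32974/3 (c = -⅔ + (37200 - 66*4³)/3 = -⅔ + (37200 - 66*64)/3 = -⅔ + (37200 - 1*4224)/3 = -⅔ + (37200 - 4224)/3 = -⅔ + (⅓)*32976 = -⅔ + 10992 = 32974/3 ≈ 10991.)
c/(-16253) = (32974/3)/(-16253) = (32974/3)*(-1/16253) = -32974/48759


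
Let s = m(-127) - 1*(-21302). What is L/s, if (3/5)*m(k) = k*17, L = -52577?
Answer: -157731/53111 ≈ -2.9698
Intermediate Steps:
m(k) = 85*k/3 (m(k) = 5*(k*17)/3 = 5*(17*k)/3 = 85*k/3)
s = 53111/3 (s = (85/3)*(-127) - 1*(-21302) = -10795/3 + 21302 = 53111/3 ≈ 17704.)
L/s = -52577/53111/3 = -52577*3/53111 = -157731/53111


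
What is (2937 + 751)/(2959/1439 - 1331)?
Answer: -2653516/956175 ≈ -2.7751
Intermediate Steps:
(2937 + 751)/(2959/1439 - 1331) = 3688/(2959*(1/1439) - 1331) = 3688/(2959/1439 - 1331) = 3688/(-1912350/1439) = 3688*(-1439/1912350) = -2653516/956175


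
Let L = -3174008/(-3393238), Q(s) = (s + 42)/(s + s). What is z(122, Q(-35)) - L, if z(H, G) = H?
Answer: 205400514/1696619 ≈ 121.06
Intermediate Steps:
Q(s) = (42 + s)/(2*s) (Q(s) = (42 + s)/((2*s)) = (42 + s)*(1/(2*s)) = (42 + s)/(2*s))
L = 1587004/1696619 (L = -3174008*(-1/3393238) = 1587004/1696619 ≈ 0.93539)
z(122, Q(-35)) - L = 122 - 1*1587004/1696619 = 122 - 1587004/1696619 = 205400514/1696619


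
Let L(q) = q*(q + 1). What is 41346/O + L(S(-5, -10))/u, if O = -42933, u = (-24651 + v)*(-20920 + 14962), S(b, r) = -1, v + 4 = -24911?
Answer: -13782/14311 ≈ -0.96304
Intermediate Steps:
v = -24915 (v = -4 - 24911 = -24915)
L(q) = q*(1 + q)
u = 295314228 (u = (-24651 - 24915)*(-20920 + 14962) = -49566*(-5958) = 295314228)
41346/O + L(S(-5, -10))/u = 41346/(-42933) - (1 - 1)/295314228 = 41346*(-1/42933) - 1*0*(1/295314228) = -13782/14311 + 0*(1/295314228) = -13782/14311 + 0 = -13782/14311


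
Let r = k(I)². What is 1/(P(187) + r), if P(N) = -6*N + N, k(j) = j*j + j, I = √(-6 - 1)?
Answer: I/(-893*I + 14*√7) ≈ -0.0011179 + 4.6369e-5*I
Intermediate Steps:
I = I*√7 (I = √(-7) = I*√7 ≈ 2.6458*I)
k(j) = j + j² (k(j) = j² + j = j + j²)
P(N) = -5*N
r = -7*(1 + I*√7)² (r = ((I*√7)*(1 + I*√7))² = (I*√7*(1 + I*√7))² = -7*(1 + I*√7)² ≈ 42.0 - 37.041*I)
1/(P(187) + r) = 1/(-5*187 + (42 - 14*I*√7)) = 1/(-935 + (42 - 14*I*√7)) = 1/(-893 - 14*I*√7)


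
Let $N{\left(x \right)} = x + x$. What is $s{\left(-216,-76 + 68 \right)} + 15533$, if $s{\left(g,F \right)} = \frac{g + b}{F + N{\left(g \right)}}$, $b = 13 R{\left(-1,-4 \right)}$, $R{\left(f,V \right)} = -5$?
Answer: $\frac{6834801}{440} \approx 15534.0$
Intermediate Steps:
$N{\left(x \right)} = 2 x$
$b = -65$ ($b = 13 \left(-5\right) = -65$)
$s{\left(g,F \right)} = \frac{-65 + g}{F + 2 g}$ ($s{\left(g,F \right)} = \frac{g - 65}{F + 2 g} = \frac{-65 + g}{F + 2 g}$)
$s{\left(-216,-76 + 68 \right)} + 15533 = \frac{-65 - 216}{\left(-76 + 68\right) + 2 \left(-216\right)} + 15533 = \frac{1}{-8 - 432} \left(-281\right) + 15533 = \frac{1}{-440} \left(-281\right) + 15533 = \left(- \frac{1}{440}\right) \left(-281\right) + 15533 = \frac{281}{440} + 15533 = \frac{6834801}{440}$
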